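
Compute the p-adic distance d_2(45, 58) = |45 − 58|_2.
d_2(45, 58) = 1

Step 1 — x − y = 45 − 58 = -13. Step 2 — v_2(-13) = 0 (factor: -13 = −(2^0 · 13); the sign does not affect v_p). Step 3 — |x − y|_2 = 2^{0} = 1.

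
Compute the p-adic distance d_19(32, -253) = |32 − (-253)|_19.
d_19(32, -253) = 1/19

Step 1 — x − y = 32 − (-253) = 285. Step 2 — v_19(285) = 1 (factor: 285 = (19^1 · 15); the sign does not affect v_p). Step 3 — |x − y|_19 = 19^{-1} = 1/19.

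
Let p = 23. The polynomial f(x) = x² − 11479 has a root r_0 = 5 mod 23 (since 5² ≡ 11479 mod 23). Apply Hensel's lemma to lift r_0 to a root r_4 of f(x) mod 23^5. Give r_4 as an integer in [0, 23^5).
r_4 = 2950008 (mod 6436343)

Hensel's recurrence: r_{i+1} = r_i − f(r_i)·(f′(r_i))^{-1} mod 23^{i+2}, with f′(x) = 2x. Iterate:
  r_0 = 5 (mod 23)
  r_1 = 304 (mod 529)
  r_2 = 5594 (mod 12167)
  r_3 = 151598 (mod 279841)
  r_4 = 2950008 (mod 6436343)
Final: r_4 = 2950008, and one checks f(r_4) ≡ 0 mod 23^5.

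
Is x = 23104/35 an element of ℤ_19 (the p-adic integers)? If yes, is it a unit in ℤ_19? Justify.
x ∈ ℤ_19 but not a unit; v_19(x) = 2 > 0

ℤ_19 = {x ∈ ℚ_19 : v_19(x) ≥ 0} and ℤ_19^× = {x ∈ ℤ_19 : v_19(x) = 0}. Here v_19(23104/35) = v_19(num) − v_19(den) = 2; compare against these criteria.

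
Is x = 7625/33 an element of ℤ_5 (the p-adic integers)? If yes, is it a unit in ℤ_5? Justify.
x ∈ ℤ_5 but not a unit; v_5(x) = 3 > 0

ℤ_5 = {x ∈ ℚ_5 : v_5(x) ≥ 0} and ℤ_5^× = {x ∈ ℤ_5 : v_5(x) = 0}. Here v_5(7625/33) = v_5(num) − v_5(den) = 3; compare against these criteria.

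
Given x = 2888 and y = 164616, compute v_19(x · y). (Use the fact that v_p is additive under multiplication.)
v_19(475411008) = 5

v_p(x) = 2 (factor: 2888 = 19^2 · 8); v_p(y) = 3 (factor: 164616 = 19^3 · 24). Additivity: v_p(xy) = v_p(x) + v_p(y) = 2 + 3 = 5. (Direct check: xy = 475411008 = 19^5 · (192).)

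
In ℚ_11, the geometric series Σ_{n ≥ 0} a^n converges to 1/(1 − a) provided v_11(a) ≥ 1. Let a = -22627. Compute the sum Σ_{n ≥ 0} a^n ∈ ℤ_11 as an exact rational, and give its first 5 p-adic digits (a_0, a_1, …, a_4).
Σ a^n = 1/(1 − a) = 1/22628;  first 5 digits = (1, 0, 0, 5, 9)

v_11(a) = 3 ≥ 1, so the series converges in ℤ_11 to 1/(1 − a) = 1/(1 − (-22627)) = 1/22628. Expand this rational in ℤ_11: compute digits iteratively via d_i = x_i mod 11, x_{i+1} = (x_i − d_i)/11. The first 5 digits are (1, 0, 0, 5, 9).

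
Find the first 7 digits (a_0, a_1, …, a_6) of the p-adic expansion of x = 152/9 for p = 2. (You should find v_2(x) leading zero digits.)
(a_0, …, a_6) = (0, 0, 0, 1, 1, 0, 1)

v_2(152/9) = 3, so a_0 = ... = a_2 = 0. Factor out: x = 2^3 · u with u = 19/9 a unit in ℤ_2. Expand u iteratively via a_{v+i} = u_i mod 2, u_{i+1} = (u_i − a_{v+i})/2:
  u_0 = 19/9;  a_3 = 1;  u_1 = (u_0 − 1)/2 = 5/9
  u_1 = 5/9;  a_4 = 1;  u_2 = (u_1 − 1)/2 = -2/9
  u_2 = -2/9;  a_5 = 0;  u_3 = (u_2 − 0)/2 = -1/9
  u_3 = -1/9;  a_6 = 1;  u_4 = (u_3 − 1)/2 = -5/9
Digits: (0, 0, 0, 1, 1, 0, 1).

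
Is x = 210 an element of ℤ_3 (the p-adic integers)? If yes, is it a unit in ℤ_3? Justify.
x ∈ ℤ_3 but not a unit; v_3(x) = 1 > 0

ℤ_3 = {x ∈ ℚ_3 : v_3(x) ≥ 0} and ℤ_3^× = {x ∈ ℤ_3 : v_3(x) = 0}. Here v_3(210) = v_3(num) − v_3(den) = 1; compare against these criteria.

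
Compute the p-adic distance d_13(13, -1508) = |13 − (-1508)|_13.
d_13(13, -1508) = 1/169

Step 1 — x − y = 13 − (-1508) = 1521. Step 2 — v_13(1521) = 2 (factor: 1521 = (13^2 · 9); the sign does not affect v_p). Step 3 — |x − y|_13 = 13^{-2} = 1/169.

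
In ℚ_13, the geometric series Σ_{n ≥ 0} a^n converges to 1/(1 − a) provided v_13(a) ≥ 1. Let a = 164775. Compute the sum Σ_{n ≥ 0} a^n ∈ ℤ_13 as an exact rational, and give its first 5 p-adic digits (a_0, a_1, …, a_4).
Σ a^n = 1/(1 − a) = -1/164774;  first 5 digits = (1, 0, 0, 10, 5)

v_13(a) = 3 ≥ 1, so the series converges in ℤ_13 to 1/(1 − a) = 1/(1 − 164775) = -1/164774. Expand this rational in ℤ_13: compute digits iteratively via d_i = x_i mod 13, x_{i+1} = (x_i − d_i)/13. The first 5 digits are (1, 0, 0, 10, 5).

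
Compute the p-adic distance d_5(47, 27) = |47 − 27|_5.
d_5(47, 27) = 1/5

Step 1 — x − y = 47 − 27 = 20. Step 2 — v_5(20) = 1 (factor: 20 = (5^1 · 4); the sign does not affect v_p). Step 3 — |x − y|_5 = 5^{-1} = 1/5.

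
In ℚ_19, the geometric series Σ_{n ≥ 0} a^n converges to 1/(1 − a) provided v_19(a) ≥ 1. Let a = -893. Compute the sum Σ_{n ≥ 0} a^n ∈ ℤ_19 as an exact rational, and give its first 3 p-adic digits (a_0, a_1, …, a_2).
Σ a^n = 1/(1 − a) = 1/894;  first 3 digits = (1, 10, 2)

v_19(a) = 1 ≥ 1, so the series converges in ℤ_19 to 1/(1 − a) = 1/(1 − (-893)) = 1/894. Expand this rational in ℤ_19: compute digits iteratively via d_i = x_i mod 19, x_{i+1} = (x_i − d_i)/19. The first 3 digits are (1, 10, 2).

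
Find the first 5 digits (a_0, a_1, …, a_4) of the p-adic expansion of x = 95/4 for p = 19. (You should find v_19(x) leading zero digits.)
(a_0, …, a_4) = (0, 6, 14, 4, 14)

v_19(95/4) = 1, so a_0 = ... = a_0 = 0. Factor out: x = 19^1 · u with u = 5/4 a unit in ℤ_19. Expand u iteratively via a_{v+i} = u_i mod 19, u_{i+1} = (u_i − a_{v+i})/19:
  u_0 = 5/4;  a_1 = 6;  u_1 = (u_0 − 6)/19 = -1/4
  u_1 = -1/4;  a_2 = 14;  u_2 = (u_1 − 14)/19 = -3/4
  u_2 = -3/4;  a_3 = 4;  u_3 = (u_2 − 4)/19 = -1/4
  u_3 = -1/4;  a_4 = 14;  u_4 = (u_3 − 14)/19 = -3/4
Digits: (0, 6, 14, 4, 14).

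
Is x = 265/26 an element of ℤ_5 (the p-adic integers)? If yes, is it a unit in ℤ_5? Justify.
x ∈ ℤ_5 but not a unit; v_5(x) = 1 > 0

ℤ_5 = {x ∈ ℚ_5 : v_5(x) ≥ 0} and ℤ_5^× = {x ∈ ℤ_5 : v_5(x) = 0}. Here v_5(265/26) = v_5(num) − v_5(den) = 1; compare against these criteria.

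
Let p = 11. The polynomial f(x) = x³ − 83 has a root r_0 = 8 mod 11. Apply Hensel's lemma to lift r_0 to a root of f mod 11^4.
r_3 = 10909 (mod 14641)

Hensel: r_{i+1} = r_i − f(r_i)/f′(r_i) mod 11^{i+2}, where f′(x) = 3x². Iterate:
  r_0 = 8 (mod 11)
  r_1 = 19 (mod 121)
  r_2 = 261 (mod 1331)
  r_3 = 10909 (mod 14641)
Final: r = 10909 with f(r) ≡ 0 mod 11^4.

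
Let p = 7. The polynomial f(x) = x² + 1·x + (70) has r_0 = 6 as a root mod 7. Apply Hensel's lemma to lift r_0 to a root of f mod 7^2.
r_1 = 20 (mod 49)

Hensel: r_{i+1} = r_i − f(r_i)·(f′(r_i))^{-1} mod 7^{i+2}, f′(x) = 2x + 1. Iterate:
  r_0 = 6 (mod 7)
  r_1 = 20 (mod 49)
Final: r = 20 satisfies f(r) ≡ 0 mod 7^2.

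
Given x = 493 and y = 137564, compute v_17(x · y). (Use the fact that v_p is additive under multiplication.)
v_17(67819052) = 4

v_p(x) = 1 (factor: 493 = 17^1 · 29); v_p(y) = 3 (factor: 137564 = 17^3 · 28). Additivity: v_p(xy) = v_p(x) + v_p(y) = 1 + 3 = 4. (Direct check: xy = 67819052 = 17^4 · (812).)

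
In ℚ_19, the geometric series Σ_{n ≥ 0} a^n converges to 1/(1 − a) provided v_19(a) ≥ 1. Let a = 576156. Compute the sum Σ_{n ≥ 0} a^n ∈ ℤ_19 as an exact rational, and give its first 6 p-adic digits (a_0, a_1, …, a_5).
Σ a^n = 1/(1 − a) = -1/576155;  first 6 digits = (1, 0, 0, 8, 4, 0)

v_19(a) = 3 ≥ 1, so the series converges in ℤ_19 to 1/(1 − a) = 1/(1 − 576156) = -1/576155. Expand this rational in ℤ_19: compute digits iteratively via d_i = x_i mod 19, x_{i+1} = (x_i − d_i)/19. The first 6 digits are (1, 0, 0, 8, 4, 0).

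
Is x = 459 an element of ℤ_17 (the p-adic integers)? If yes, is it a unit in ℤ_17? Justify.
x ∈ ℤ_17 but not a unit; v_17(x) = 1 > 0

ℤ_17 = {x ∈ ℚ_17 : v_17(x) ≥ 0} and ℤ_17^× = {x ∈ ℤ_17 : v_17(x) = 0}. Here v_17(459) = v_17(num) − v_17(den) = 1; compare against these criteria.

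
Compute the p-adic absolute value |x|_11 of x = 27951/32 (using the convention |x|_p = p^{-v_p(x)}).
|27951/32|_11 = 1/1331

Step 1 — compute v_11(x) by factoring powers of 11 out of the numerator and denominator: v_11(27951/32) = 3. Step 2 — apply |x|_p = p^{-v_p(x)} = 11^{-3} = 1/1331.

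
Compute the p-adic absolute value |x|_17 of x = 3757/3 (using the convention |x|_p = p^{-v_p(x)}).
|3757/3|_17 = 1/289

Step 1 — compute v_17(x) by factoring powers of 17 out of the numerator and denominator: v_17(3757/3) = 2. Step 2 — apply |x|_p = p^{-v_p(x)} = 17^{-2} = 1/289.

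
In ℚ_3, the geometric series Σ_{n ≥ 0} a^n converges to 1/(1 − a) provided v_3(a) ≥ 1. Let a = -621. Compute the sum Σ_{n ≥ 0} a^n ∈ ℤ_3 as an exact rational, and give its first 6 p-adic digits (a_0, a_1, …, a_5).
Σ a^n = 1/(1 − a) = 1/622;  first 6 digits = (1, 0, 0, 1, 1, 0)

v_3(a) = 3 ≥ 1, so the series converges in ℤ_3 to 1/(1 − a) = 1/(1 − (-621)) = 1/622. Expand this rational in ℤ_3: compute digits iteratively via d_i = x_i mod 3, x_{i+1} = (x_i − d_i)/3. The first 6 digits are (1, 0, 0, 1, 1, 0).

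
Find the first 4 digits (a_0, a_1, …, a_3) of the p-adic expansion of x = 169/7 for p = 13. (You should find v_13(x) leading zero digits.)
(a_0, …, a_3) = (0, 0, 2, 11)

v_13(169/7) = 2, so a_0 = ... = a_1 = 0. Factor out: x = 13^2 · u with u = 1/7 a unit in ℤ_13. Expand u iteratively via a_{v+i} = u_i mod 13, u_{i+1} = (u_i − a_{v+i})/13:
  u_0 = 1/7;  a_2 = 2;  u_1 = (u_0 − 2)/13 = -1/7
  u_1 = -1/7;  a_3 = 11;  u_2 = (u_1 − 11)/13 = -6/7
Digits: (0, 0, 2, 11).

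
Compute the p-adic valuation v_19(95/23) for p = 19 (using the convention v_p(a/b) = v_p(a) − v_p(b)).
v_19(95/23) = 1

Factor powers of 19 from the numerator and denominator of the reduced fraction: 95 = 19^1 · 5 and 23 = 19^0 · 23. Apply v_p(a/b) = v_p(a) − v_p(b): v_19(95/23) = 1 − 0 = 1.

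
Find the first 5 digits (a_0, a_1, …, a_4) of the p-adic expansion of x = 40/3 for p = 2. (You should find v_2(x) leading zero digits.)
(a_0, …, a_4) = (0, 0, 0, 1, 1)

v_2(40/3) = 3, so a_0 = ... = a_2 = 0. Factor out: x = 2^3 · u with u = 5/3 a unit in ℤ_2. Expand u iteratively via a_{v+i} = u_i mod 2, u_{i+1} = (u_i − a_{v+i})/2:
  u_0 = 5/3;  a_3 = 1;  u_1 = (u_0 − 1)/2 = 1/3
  u_1 = 1/3;  a_4 = 1;  u_2 = (u_1 − 1)/2 = -1/3
Digits: (0, 0, 0, 1, 1).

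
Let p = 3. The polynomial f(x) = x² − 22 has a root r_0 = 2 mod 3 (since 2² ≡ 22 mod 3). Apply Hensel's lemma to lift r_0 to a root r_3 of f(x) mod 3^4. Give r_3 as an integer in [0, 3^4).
r_3 = 47 (mod 81)

Hensel's recurrence: r_{i+1} = r_i − f(r_i)·(f′(r_i))^{-1} mod 3^{i+2}, with f′(x) = 2x. Iterate:
  r_0 = 2 (mod 3)
  r_1 = 2 (mod 9)
  r_2 = 20 (mod 27)
  r_3 = 47 (mod 81)
Final: r_3 = 47, and one checks f(r_3) ≡ 0 mod 3^4.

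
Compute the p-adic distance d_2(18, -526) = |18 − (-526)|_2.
d_2(18, -526) = 1/32

Step 1 — x − y = 18 − (-526) = 544. Step 2 — v_2(544) = 5 (factor: 544 = (2^5 · 17); the sign does not affect v_p). Step 3 — |x − y|_2 = 2^{-5} = 1/32.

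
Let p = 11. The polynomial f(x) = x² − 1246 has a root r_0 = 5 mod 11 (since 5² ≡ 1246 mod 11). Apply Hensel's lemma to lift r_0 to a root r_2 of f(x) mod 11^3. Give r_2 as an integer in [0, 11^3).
r_2 = 115 (mod 1331)

Hensel's recurrence: r_{i+1} = r_i − f(r_i)·(f′(r_i))^{-1} mod 11^{i+2}, with f′(x) = 2x. Iterate:
  r_0 = 5 (mod 11)
  r_1 = 115 (mod 121)
  r_2 = 115 (mod 1331)
Final: r_2 = 115, and one checks f(r_2) ≡ 0 mod 11^3.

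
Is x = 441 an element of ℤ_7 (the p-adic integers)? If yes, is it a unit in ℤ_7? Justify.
x ∈ ℤ_7 but not a unit; v_7(x) = 2 > 0

ℤ_7 = {x ∈ ℚ_7 : v_7(x) ≥ 0} and ℤ_7^× = {x ∈ ℤ_7 : v_7(x) = 0}. Here v_7(441) = v_7(num) − v_7(den) = 2; compare against these criteria.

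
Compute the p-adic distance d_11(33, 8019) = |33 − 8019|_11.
d_11(33, 8019) = 1/1331

Step 1 — x − y = 33 − 8019 = -7986. Step 2 — v_11(-7986) = 3 (factor: -7986 = −(11^3 · 6); the sign does not affect v_p). Step 3 — |x − y|_11 = 11^{-3} = 1/1331.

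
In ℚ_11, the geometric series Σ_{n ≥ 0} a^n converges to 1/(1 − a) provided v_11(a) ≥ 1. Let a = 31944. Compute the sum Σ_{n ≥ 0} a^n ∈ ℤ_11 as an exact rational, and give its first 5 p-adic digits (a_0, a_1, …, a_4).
Σ a^n = 1/(1 − a) = -1/31943;  first 5 digits = (1, 0, 0, 2, 2)

v_11(a) = 3 ≥ 1, so the series converges in ℤ_11 to 1/(1 − a) = 1/(1 − 31944) = -1/31943. Expand this rational in ℤ_11: compute digits iteratively via d_i = x_i mod 11, x_{i+1} = (x_i − d_i)/11. The first 5 digits are (1, 0, 0, 2, 2).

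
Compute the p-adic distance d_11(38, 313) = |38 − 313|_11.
d_11(38, 313) = 1/11

Step 1 — x − y = 38 − 313 = -275. Step 2 — v_11(-275) = 1 (factor: -275 = −(11^1 · 25); the sign does not affect v_p). Step 3 — |x − y|_11 = 11^{-1} = 1/11.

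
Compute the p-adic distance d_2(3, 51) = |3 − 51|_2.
d_2(3, 51) = 1/16

Step 1 — x − y = 3 − 51 = -48. Step 2 — v_2(-48) = 4 (factor: -48 = −(2^4 · 3); the sign does not affect v_p). Step 3 — |x − y|_2 = 2^{-4} = 1/16.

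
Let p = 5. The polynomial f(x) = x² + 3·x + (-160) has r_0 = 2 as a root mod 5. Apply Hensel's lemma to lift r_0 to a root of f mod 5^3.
r_2 = 77 (mod 125)

Hensel: r_{i+1} = r_i − f(r_i)·(f′(r_i))^{-1} mod 5^{i+2}, f′(x) = 2x + 3. Iterate:
  r_0 = 2 (mod 5)
  r_1 = 2 (mod 25)
  r_2 = 77 (mod 125)
Final: r = 77 satisfies f(r) ≡ 0 mod 5^3.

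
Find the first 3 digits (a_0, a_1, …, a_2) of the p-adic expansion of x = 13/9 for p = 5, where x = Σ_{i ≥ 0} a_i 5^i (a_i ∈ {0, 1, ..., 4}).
(a_0, …, a_2) = (2, 1, 2)

v_5(13/9) = 0 (numerator and denominator both coprime to 5), so x ∈ ℤ_5^×. Compute digits iteratively via a_i = x_i mod 5, x_{i+1} = (x_i − a_i)/5, with x_0 = x:
  x_0 = 13/9;  a_0 = 2;  x_1 = (x_0 − 2)/5 = -1/9
  x_1 = -1/9;  a_1 = 1;  x_2 = (x_1 − 1)/5 = -2/9
  x_2 = -2/9;  a_2 = 2;  x_3 = (x_2 − 2)/5 = -4/9
Digits: (2, 1, 2).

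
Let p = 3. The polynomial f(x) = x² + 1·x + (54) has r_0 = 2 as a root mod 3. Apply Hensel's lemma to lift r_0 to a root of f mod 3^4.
r_3 = 53 (mod 81)

Hensel: r_{i+1} = r_i − f(r_i)·(f′(r_i))^{-1} mod 3^{i+2}, f′(x) = 2x + 1. Iterate:
  r_0 = 2 (mod 3)
  r_1 = 8 (mod 9)
  r_2 = 26 (mod 27)
  r_3 = 53 (mod 81)
Final: r = 53 satisfies f(r) ≡ 0 mod 3^4.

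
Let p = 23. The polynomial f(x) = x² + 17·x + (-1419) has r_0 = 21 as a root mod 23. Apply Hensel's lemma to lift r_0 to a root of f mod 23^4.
r_3 = 16305 (mod 279841)

Hensel: r_{i+1} = r_i − f(r_i)·(f′(r_i))^{-1} mod 23^{i+2}, f′(x) = 2x + 17. Iterate:
  r_0 = 21 (mod 23)
  r_1 = 435 (mod 529)
  r_2 = 4138 (mod 12167)
  r_3 = 16305 (mod 279841)
Final: r = 16305 satisfies f(r) ≡ 0 mod 23^4.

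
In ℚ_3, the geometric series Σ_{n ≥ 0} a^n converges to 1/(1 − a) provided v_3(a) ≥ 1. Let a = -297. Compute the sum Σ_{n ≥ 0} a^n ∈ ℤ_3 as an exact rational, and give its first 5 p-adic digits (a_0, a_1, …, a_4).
Σ a^n = 1/(1 − a) = 1/298;  first 5 digits = (1, 0, 0, 1, 2)

v_3(a) = 3 ≥ 1, so the series converges in ℤ_3 to 1/(1 − a) = 1/(1 − (-297)) = 1/298. Expand this rational in ℤ_3: compute digits iteratively via d_i = x_i mod 3, x_{i+1} = (x_i − d_i)/3. The first 5 digits are (1, 0, 0, 1, 2).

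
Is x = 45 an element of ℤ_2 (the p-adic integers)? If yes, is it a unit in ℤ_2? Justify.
x ∈ ℤ_2^× (unit); v_2(x) = 0

ℤ_2 = {x ∈ ℚ_2 : v_2(x) ≥ 0} and ℤ_2^× = {x ∈ ℤ_2 : v_2(x) = 0}. Here v_2(45) = v_2(num) − v_2(den) = 0; compare against these criteria.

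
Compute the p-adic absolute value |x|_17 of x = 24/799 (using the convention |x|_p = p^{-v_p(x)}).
|24/799|_17 = 17

Step 1 — compute v_17(x) by factoring powers of 17 out of the numerator and denominator: v_17(24/799) = -1. Step 2 — apply |x|_p = p^{-v_p(x)} = 17^{1} = 17.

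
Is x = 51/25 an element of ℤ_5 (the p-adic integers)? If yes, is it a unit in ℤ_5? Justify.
x ∉ ℤ_5 (v_5(x) = -2 < 0)

ℤ_5 = {x ∈ ℚ_5 : v_5(x) ≥ 0} and ℤ_5^× = {x ∈ ℤ_5 : v_5(x) = 0}. Here v_5(51/25) = v_5(num) − v_5(den) = -2; compare against these criteria.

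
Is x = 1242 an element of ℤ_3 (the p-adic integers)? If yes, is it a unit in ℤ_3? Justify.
x ∈ ℤ_3 but not a unit; v_3(x) = 3 > 0

ℤ_3 = {x ∈ ℚ_3 : v_3(x) ≥ 0} and ℤ_3^× = {x ∈ ℤ_3 : v_3(x) = 0}. Here v_3(1242) = v_3(num) − v_3(den) = 3; compare against these criteria.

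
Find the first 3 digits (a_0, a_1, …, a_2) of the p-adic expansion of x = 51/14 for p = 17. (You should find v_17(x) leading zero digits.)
(a_0, …, a_2) = (0, 16, 10)

v_17(51/14) = 1, so a_0 = ... = a_0 = 0. Factor out: x = 17^1 · u with u = 3/14 a unit in ℤ_17. Expand u iteratively via a_{v+i} = u_i mod 17, u_{i+1} = (u_i − a_{v+i})/17:
  u_0 = 3/14;  a_1 = 16;  u_1 = (u_0 − 16)/17 = -13/14
  u_1 = -13/14;  a_2 = 10;  u_2 = (u_1 − 10)/17 = -9/14
Digits: (0, 16, 10).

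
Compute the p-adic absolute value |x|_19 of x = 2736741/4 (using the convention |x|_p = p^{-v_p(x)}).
|2736741/4|_19 = 1/130321

Step 1 — compute v_19(x) by factoring powers of 19 out of the numerator and denominator: v_19(2736741/4) = 4. Step 2 — apply |x|_p = p^{-v_p(x)} = 19^{-4} = 1/130321.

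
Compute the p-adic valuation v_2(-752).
v_2(-752) = 4

v_2(n) is the largest exponent k such that 2^k divides n. Factor out: -752 = -2^4 · 47. (Sign doesn't affect v_p.) So v_2(-752) = 4.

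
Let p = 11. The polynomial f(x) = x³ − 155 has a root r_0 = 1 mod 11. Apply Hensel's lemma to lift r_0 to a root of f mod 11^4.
r_3 = 11023 (mod 14641)

Hensel: r_{i+1} = r_i − f(r_i)/f′(r_i) mod 11^{i+2}, where f′(x) = 3x². Iterate:
  r_0 = 1 (mod 11)
  r_1 = 12 (mod 121)
  r_2 = 375 (mod 1331)
  r_3 = 11023 (mod 14641)
Final: r = 11023 with f(r) ≡ 0 mod 11^4.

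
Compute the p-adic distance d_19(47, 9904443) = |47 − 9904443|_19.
d_19(47, 9904443) = 1/2476099

Step 1 — x − y = 47 − 9904443 = -9904396. Step 2 — v_19(-9904396) = 5 (factor: -9904396 = −(19^5 · 4); the sign does not affect v_p). Step 3 — |x − y|_19 = 19^{-5} = 1/2476099.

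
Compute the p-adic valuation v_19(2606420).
v_19(2606420) = 4

v_19(n) is the largest exponent k such that 19^k divides n. Factor out: 2606420 = 19^4 · 20. (Sign doesn't affect v_p.) So v_19(2606420) = 4.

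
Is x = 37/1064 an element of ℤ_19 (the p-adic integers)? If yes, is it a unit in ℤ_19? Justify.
x ∉ ℤ_19 (v_19(x) = -1 < 0)

ℤ_19 = {x ∈ ℚ_19 : v_19(x) ≥ 0} and ℤ_19^× = {x ∈ ℤ_19 : v_19(x) = 0}. Here v_19(37/1064) = v_19(num) − v_19(den) = -1; compare against these criteria.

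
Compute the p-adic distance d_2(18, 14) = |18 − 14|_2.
d_2(18, 14) = 1/4

Step 1 — x − y = 18 − 14 = 4. Step 2 — v_2(4) = 2 (factor: 4 = (2^2 · 1); the sign does not affect v_p). Step 3 — |x − y|_2 = 2^{-2} = 1/4.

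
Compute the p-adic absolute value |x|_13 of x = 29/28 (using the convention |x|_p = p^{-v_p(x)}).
|29/28|_13 = 1

Step 1 — compute v_13(x) by factoring powers of 13 out of the numerator and denominator: v_13(29/28) = 0. Step 2 — apply |x|_p = p^{-v_p(x)} = 13^{0} = 1.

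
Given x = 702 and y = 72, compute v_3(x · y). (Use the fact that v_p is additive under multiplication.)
v_3(50544) = 5

v_p(x) = 3 (factor: 702 = 3^3 · 26); v_p(y) = 2 (factor: 72 = 3^2 · 8). Additivity: v_p(xy) = v_p(x) + v_p(y) = 3 + 2 = 5. (Direct check: xy = 50544 = 3^5 · (208).)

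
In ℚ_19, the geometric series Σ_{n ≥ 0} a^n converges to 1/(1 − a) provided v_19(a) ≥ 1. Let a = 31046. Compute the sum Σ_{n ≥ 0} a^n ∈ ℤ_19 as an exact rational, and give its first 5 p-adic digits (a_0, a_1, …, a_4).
Σ a^n = 1/(1 − a) = -1/31045;  first 5 digits = (1, 0, 10, 4, 5)

v_19(a) = 2 ≥ 1, so the series converges in ℤ_19 to 1/(1 − a) = 1/(1 − 31046) = -1/31045. Expand this rational in ℤ_19: compute digits iteratively via d_i = x_i mod 19, x_{i+1} = (x_i − d_i)/19. The first 5 digits are (1, 0, 10, 4, 5).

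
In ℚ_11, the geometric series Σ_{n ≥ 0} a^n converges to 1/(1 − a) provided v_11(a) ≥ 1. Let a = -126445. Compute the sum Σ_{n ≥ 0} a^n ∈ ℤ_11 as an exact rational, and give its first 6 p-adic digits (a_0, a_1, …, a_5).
Σ a^n = 1/(1 − a) = 1/126446;  first 6 digits = (1, 0, 0, 4, 2, 10)

v_11(a) = 3 ≥ 1, so the series converges in ℤ_11 to 1/(1 − a) = 1/(1 − (-126445)) = 1/126446. Expand this rational in ℤ_11: compute digits iteratively via d_i = x_i mod 11, x_{i+1} = (x_i − d_i)/11. The first 6 digits are (1, 0, 0, 4, 2, 10).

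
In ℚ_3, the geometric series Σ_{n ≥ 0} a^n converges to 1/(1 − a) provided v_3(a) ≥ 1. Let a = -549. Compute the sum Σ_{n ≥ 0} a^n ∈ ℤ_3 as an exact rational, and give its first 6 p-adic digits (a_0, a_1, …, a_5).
Σ a^n = 1/(1 − a) = 1/550;  first 6 digits = (1, 0, 2, 0, 0, 2)

v_3(a) = 2 ≥ 1, so the series converges in ℤ_3 to 1/(1 − a) = 1/(1 − (-549)) = 1/550. Expand this rational in ℤ_3: compute digits iteratively via d_i = x_i mod 3, x_{i+1} = (x_i − d_i)/3. The first 6 digits are (1, 0, 2, 0, 0, 2).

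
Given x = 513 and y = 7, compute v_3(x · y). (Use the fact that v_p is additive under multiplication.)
v_3(3591) = 3

v_p(x) = 3 (factor: 513 = 3^3 · 19); v_p(y) = 0 (factor: 7 = 3^0 · 7). Additivity: v_p(xy) = v_p(x) + v_p(y) = 3 + 0 = 3. (Direct check: xy = 3591 = 3^3 · (133).)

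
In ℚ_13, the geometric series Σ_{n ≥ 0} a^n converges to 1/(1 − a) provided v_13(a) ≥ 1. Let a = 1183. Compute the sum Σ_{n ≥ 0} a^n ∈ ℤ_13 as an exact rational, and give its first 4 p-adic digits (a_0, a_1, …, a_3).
Σ a^n = 1/(1 − a) = -1/1182;  first 4 digits = (1, 0, 7, 0)

v_13(a) = 2 ≥ 1, so the series converges in ℤ_13 to 1/(1 − a) = 1/(1 − 1183) = -1/1182. Expand this rational in ℤ_13: compute digits iteratively via d_i = x_i mod 13, x_{i+1} = (x_i − d_i)/13. The first 4 digits are (1, 0, 7, 0).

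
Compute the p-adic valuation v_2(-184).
v_2(-184) = 3

v_2(n) is the largest exponent k such that 2^k divides n. Factor out: -184 = -2^3 · 23. (Sign doesn't affect v_p.) So v_2(-184) = 3.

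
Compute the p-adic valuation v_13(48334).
v_13(48334) = 3

v_13(n) is the largest exponent k such that 13^k divides n. Factor out: 48334 = 13^3 · 22. (Sign doesn't affect v_p.) So v_13(48334) = 3.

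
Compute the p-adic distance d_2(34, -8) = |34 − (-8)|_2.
d_2(34, -8) = 1/2

Step 1 — x − y = 34 − (-8) = 42. Step 2 — v_2(42) = 1 (factor: 42 = (2^1 · 21); the sign does not affect v_p). Step 3 — |x − y|_2 = 2^{-1} = 1/2.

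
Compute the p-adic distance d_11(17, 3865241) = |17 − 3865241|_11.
d_11(17, 3865241) = 1/161051

Step 1 — x − y = 17 − 3865241 = -3865224. Step 2 — v_11(-3865224) = 5 (factor: -3865224 = −(11^5 · 24); the sign does not affect v_p). Step 3 — |x − y|_11 = 11^{-5} = 1/161051.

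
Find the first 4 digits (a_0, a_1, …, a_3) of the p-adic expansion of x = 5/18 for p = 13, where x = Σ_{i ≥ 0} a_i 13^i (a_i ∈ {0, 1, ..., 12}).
(a_0, …, a_3) = (1, 5, 9, 0)

v_13(5/18) = 0 (numerator and denominator both coprime to 13), so x ∈ ℤ_13^×. Compute digits iteratively via a_i = x_i mod 13, x_{i+1} = (x_i − a_i)/13, with x_0 = x:
  x_0 = 5/18;  a_0 = 1;  x_1 = (x_0 − 1)/13 = -1/18
  x_1 = -1/18;  a_1 = 5;  x_2 = (x_1 − 5)/13 = -7/18
  x_2 = -7/18;  a_2 = 9;  x_3 = (x_2 − 9)/13 = -13/18
  x_3 = -13/18;  a_3 = 0;  x_4 = (x_3 − 0)/13 = -1/18
Digits: (1, 5, 9, 0).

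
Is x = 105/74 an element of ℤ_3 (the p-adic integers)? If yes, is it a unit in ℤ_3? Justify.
x ∈ ℤ_3 but not a unit; v_3(x) = 1 > 0

ℤ_3 = {x ∈ ℚ_3 : v_3(x) ≥ 0} and ℤ_3^× = {x ∈ ℤ_3 : v_3(x) = 0}. Here v_3(105/74) = v_3(num) − v_3(den) = 1; compare against these criteria.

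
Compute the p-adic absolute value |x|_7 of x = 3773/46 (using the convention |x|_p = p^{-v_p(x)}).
|3773/46|_7 = 1/343

Step 1 — compute v_7(x) by factoring powers of 7 out of the numerator and denominator: v_7(3773/46) = 3. Step 2 — apply |x|_p = p^{-v_p(x)} = 7^{-3} = 1/343.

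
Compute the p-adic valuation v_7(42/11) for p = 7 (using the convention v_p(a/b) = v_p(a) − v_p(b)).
v_7(42/11) = 1

Factor powers of 7 from the numerator and denominator of the reduced fraction: 42 = 7^1 · 6 and 11 = 7^0 · 11. Apply v_p(a/b) = v_p(a) − v_p(b): v_7(42/11) = 1 − 0 = 1.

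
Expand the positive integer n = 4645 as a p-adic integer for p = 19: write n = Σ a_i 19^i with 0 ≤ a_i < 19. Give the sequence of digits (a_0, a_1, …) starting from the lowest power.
(a_0, a_1, …) = (9, 16, 12)

Repeated division by 19 gives the digits low-to-high: 4645 = 9 + 16·19^1 + 12·19^2. Digit sequence: (9, 16, 12).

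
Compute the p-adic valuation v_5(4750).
v_5(4750) = 3

v_5(n) is the largest exponent k such that 5^k divides n. Factor out: 4750 = 5^3 · 38. (Sign doesn't affect v_p.) So v_5(4750) = 3.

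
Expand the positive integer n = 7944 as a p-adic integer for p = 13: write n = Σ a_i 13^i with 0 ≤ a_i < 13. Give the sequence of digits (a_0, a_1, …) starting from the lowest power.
(a_0, a_1, …) = (1, 0, 8, 3)

Repeated division by 13 gives the digits low-to-high: 7944 = 1 + 8·13^2 + 3·13^3. Digit sequence: (1, 0, 8, 3).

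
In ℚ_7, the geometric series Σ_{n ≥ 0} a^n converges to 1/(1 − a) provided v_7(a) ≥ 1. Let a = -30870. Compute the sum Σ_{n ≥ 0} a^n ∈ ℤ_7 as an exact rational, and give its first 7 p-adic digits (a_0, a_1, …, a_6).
Σ a^n = 1/(1 − a) = 1/30871;  first 7 digits = (1, 0, 0, 1, 1, 5, 0)

v_7(a) = 3 ≥ 1, so the series converges in ℤ_7 to 1/(1 − a) = 1/(1 − (-30870)) = 1/30871. Expand this rational in ℤ_7: compute digits iteratively via d_i = x_i mod 7, x_{i+1} = (x_i − d_i)/7. The first 7 digits are (1, 0, 0, 1, 1, 5, 0).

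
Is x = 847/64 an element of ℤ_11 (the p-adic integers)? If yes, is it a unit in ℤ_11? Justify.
x ∈ ℤ_11 but not a unit; v_11(x) = 2 > 0

ℤ_11 = {x ∈ ℚ_11 : v_11(x) ≥ 0} and ℤ_11^× = {x ∈ ℤ_11 : v_11(x) = 0}. Here v_11(847/64) = v_11(num) − v_11(den) = 2; compare against these criteria.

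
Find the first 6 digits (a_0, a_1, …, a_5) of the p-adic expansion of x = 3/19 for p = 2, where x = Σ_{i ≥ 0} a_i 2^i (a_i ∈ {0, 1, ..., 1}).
(a_0, …, a_5) = (1, 0, 0, 0, 1, 0)

v_2(3/19) = 0 (numerator and denominator both coprime to 2), so x ∈ ℤ_2^×. Compute digits iteratively via a_i = x_i mod 2, x_{i+1} = (x_i − a_i)/2, with x_0 = x:
  x_0 = 3/19;  a_0 = 1;  x_1 = (x_0 − 1)/2 = -8/19
  x_1 = -8/19;  a_1 = 0;  x_2 = (x_1 − 0)/2 = -4/19
  x_2 = -4/19;  a_2 = 0;  x_3 = (x_2 − 0)/2 = -2/19
  x_3 = -2/19;  a_3 = 0;  x_4 = (x_3 − 0)/2 = -1/19
  x_4 = -1/19;  a_4 = 1;  x_5 = (x_4 − 1)/2 = -10/19
  x_5 = -10/19;  a_5 = 0;  x_6 = (x_5 − 0)/2 = -5/19
Digits: (1, 0, 0, 0, 1, 0).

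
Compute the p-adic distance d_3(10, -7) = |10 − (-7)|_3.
d_3(10, -7) = 1

Step 1 — x − y = 10 − (-7) = 17. Step 2 — v_3(17) = 0 (factor: 17 = (3^0 · 17); the sign does not affect v_p). Step 3 — |x − y|_3 = 3^{0} = 1.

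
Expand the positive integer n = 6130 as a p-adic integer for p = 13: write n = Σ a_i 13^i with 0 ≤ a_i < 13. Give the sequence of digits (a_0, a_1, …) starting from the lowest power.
(a_0, a_1, …) = (7, 3, 10, 2)

Repeated division by 13 gives the digits low-to-high: 6130 = 7 + 3·13^1 + 10·13^2 + 2·13^3. Digit sequence: (7, 3, 10, 2).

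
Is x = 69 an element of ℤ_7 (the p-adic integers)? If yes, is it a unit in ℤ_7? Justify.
x ∈ ℤ_7^× (unit); v_7(x) = 0

ℤ_7 = {x ∈ ℚ_7 : v_7(x) ≥ 0} and ℤ_7^× = {x ∈ ℤ_7 : v_7(x) = 0}. Here v_7(69) = v_7(num) − v_7(den) = 0; compare against these criteria.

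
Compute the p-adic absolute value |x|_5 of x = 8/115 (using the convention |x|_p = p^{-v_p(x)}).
|8/115|_5 = 5

Step 1 — compute v_5(x) by factoring powers of 5 out of the numerator and denominator: v_5(8/115) = -1. Step 2 — apply |x|_p = p^{-v_p(x)} = 5^{1} = 5.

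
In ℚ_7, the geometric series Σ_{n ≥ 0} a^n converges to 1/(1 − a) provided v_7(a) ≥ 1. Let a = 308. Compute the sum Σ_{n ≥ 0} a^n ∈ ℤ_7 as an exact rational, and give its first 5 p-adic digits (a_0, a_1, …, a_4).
Σ a^n = 1/(1 − a) = -1/307;  first 5 digits = (1, 2, 3, 5, 2)

v_7(a) = 1 ≥ 1, so the series converges in ℤ_7 to 1/(1 − a) = 1/(1 − 308) = -1/307. Expand this rational in ℤ_7: compute digits iteratively via d_i = x_i mod 7, x_{i+1} = (x_i − d_i)/7. The first 5 digits are (1, 2, 3, 5, 2).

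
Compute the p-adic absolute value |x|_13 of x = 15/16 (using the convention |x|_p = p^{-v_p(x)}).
|15/16|_13 = 1

Step 1 — compute v_13(x) by factoring powers of 13 out of the numerator and denominator: v_13(15/16) = 0. Step 2 — apply |x|_p = p^{-v_p(x)} = 13^{0} = 1.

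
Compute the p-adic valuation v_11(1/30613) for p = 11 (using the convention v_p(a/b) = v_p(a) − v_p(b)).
v_11(1/30613) = -3

Factor powers of 11 from the numerator and denominator of the reduced fraction: 1 = 11^0 · 1 and 30613 = 11^3 · 23. Apply v_p(a/b) = v_p(a) − v_p(b): v_11(1/30613) = 0 − 3 = -3.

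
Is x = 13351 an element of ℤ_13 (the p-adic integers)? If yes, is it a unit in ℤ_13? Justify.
x ∈ ℤ_13 but not a unit; v_13(x) = 2 > 0

ℤ_13 = {x ∈ ℚ_13 : v_13(x) ≥ 0} and ℤ_13^× = {x ∈ ℤ_13 : v_13(x) = 0}. Here v_13(13351) = v_13(num) − v_13(den) = 2; compare against these criteria.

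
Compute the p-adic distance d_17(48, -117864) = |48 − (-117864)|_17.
d_17(48, -117864) = 1/4913

Step 1 — x − y = 48 − (-117864) = 117912. Step 2 — v_17(117912) = 3 (factor: 117912 = (17^3 · 24); the sign does not affect v_p). Step 3 — |x − y|_17 = 17^{-3} = 1/4913.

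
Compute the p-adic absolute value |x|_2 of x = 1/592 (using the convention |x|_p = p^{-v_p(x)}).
|1/592|_2 = 16

Step 1 — compute v_2(x) by factoring powers of 2 out of the numerator and denominator: v_2(1/592) = -4. Step 2 — apply |x|_p = p^{-v_p(x)} = 2^{4} = 16.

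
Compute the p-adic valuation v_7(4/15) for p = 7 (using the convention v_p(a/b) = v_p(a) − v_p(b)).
v_7(4/15) = 0

Factor powers of 7 from the numerator and denominator of the reduced fraction: 4 = 7^0 · 4 and 15 = 7^0 · 15. Apply v_p(a/b) = v_p(a) − v_p(b): v_7(4/15) = 0 − 0 = 0.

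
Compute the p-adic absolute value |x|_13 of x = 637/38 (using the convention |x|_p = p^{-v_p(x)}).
|637/38|_13 = 1/13

Step 1 — compute v_13(x) by factoring powers of 13 out of the numerator and denominator: v_13(637/38) = 1. Step 2 — apply |x|_p = p^{-v_p(x)} = 13^{-1} = 1/13.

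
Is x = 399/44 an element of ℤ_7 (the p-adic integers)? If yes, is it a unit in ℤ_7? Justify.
x ∈ ℤ_7 but not a unit; v_7(x) = 1 > 0

ℤ_7 = {x ∈ ℚ_7 : v_7(x) ≥ 0} and ℤ_7^× = {x ∈ ℤ_7 : v_7(x) = 0}. Here v_7(399/44) = v_7(num) − v_7(den) = 1; compare against these criteria.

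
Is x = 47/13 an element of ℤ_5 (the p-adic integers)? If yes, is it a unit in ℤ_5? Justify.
x ∈ ℤ_5^× (unit); v_5(x) = 0

ℤ_5 = {x ∈ ℚ_5 : v_5(x) ≥ 0} and ℤ_5^× = {x ∈ ℤ_5 : v_5(x) = 0}. Here v_5(47/13) = v_5(num) − v_5(den) = 0; compare against these criteria.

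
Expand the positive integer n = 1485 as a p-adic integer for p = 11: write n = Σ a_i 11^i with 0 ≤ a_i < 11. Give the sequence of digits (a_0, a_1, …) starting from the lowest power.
(a_0, a_1, …) = (0, 3, 1, 1)

Repeated division by 11 gives the digits low-to-high: 1485 = 3·11^1 + 1·11^2 + 1·11^3. Digit sequence: (0, 3, 1, 1).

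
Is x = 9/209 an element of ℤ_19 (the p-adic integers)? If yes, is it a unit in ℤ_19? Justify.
x ∉ ℤ_19 (v_19(x) = -1 < 0)

ℤ_19 = {x ∈ ℚ_19 : v_19(x) ≥ 0} and ℤ_19^× = {x ∈ ℤ_19 : v_19(x) = 0}. Here v_19(9/209) = v_19(num) − v_19(den) = -1; compare against these criteria.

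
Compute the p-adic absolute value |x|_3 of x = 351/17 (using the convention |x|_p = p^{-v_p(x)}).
|351/17|_3 = 1/27

Step 1 — compute v_3(x) by factoring powers of 3 out of the numerator and denominator: v_3(351/17) = 3. Step 2 — apply |x|_p = p^{-v_p(x)} = 3^{-3} = 1/27.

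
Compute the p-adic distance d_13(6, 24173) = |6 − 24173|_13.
d_13(6, 24173) = 1/2197

Step 1 — x − y = 6 − 24173 = -24167. Step 2 — v_13(-24167) = 3 (factor: -24167 = −(13^3 · 11); the sign does not affect v_p). Step 3 — |x − y|_13 = 13^{-3} = 1/2197.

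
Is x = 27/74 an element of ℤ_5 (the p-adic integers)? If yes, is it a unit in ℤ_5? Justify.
x ∈ ℤ_5^× (unit); v_5(x) = 0

ℤ_5 = {x ∈ ℚ_5 : v_5(x) ≥ 0} and ℤ_5^× = {x ∈ ℤ_5 : v_5(x) = 0}. Here v_5(27/74) = v_5(num) − v_5(den) = 0; compare against these criteria.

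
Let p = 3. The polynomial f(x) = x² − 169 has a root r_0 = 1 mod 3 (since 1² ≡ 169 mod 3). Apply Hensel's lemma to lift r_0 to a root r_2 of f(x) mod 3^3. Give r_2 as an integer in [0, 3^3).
r_2 = 13 (mod 27)

Hensel's recurrence: r_{i+1} = r_i − f(r_i)·(f′(r_i))^{-1} mod 3^{i+2}, with f′(x) = 2x. Iterate:
  r_0 = 1 (mod 3)
  r_1 = 4 (mod 9)
  r_2 = 13 (mod 27)
Final: r_2 = 13, and one checks f(r_2) ≡ 0 mod 3^3.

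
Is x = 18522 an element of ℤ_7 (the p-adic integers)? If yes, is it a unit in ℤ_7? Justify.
x ∈ ℤ_7 but not a unit; v_7(x) = 3 > 0

ℤ_7 = {x ∈ ℚ_7 : v_7(x) ≥ 0} and ℤ_7^× = {x ∈ ℤ_7 : v_7(x) = 0}. Here v_7(18522) = v_7(num) − v_7(den) = 3; compare against these criteria.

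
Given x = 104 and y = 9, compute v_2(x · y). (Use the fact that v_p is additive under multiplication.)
v_2(936) = 3

v_p(x) = 3 (factor: 104 = 2^3 · 13); v_p(y) = 0 (factor: 9 = 2^0 · 9). Additivity: v_p(xy) = v_p(x) + v_p(y) = 3 + 0 = 3. (Direct check: xy = 936 = 2^3 · (117).)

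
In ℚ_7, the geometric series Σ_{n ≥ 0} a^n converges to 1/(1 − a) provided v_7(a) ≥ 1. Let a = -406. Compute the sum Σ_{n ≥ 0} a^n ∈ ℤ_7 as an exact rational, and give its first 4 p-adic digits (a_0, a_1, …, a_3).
Σ a^n = 1/(1 − a) = 1/407;  first 4 digits = (1, 5, 2, 2)

v_7(a) = 1 ≥ 1, so the series converges in ℤ_7 to 1/(1 − a) = 1/(1 − (-406)) = 1/407. Expand this rational in ℤ_7: compute digits iteratively via d_i = x_i mod 7, x_{i+1} = (x_i − d_i)/7. The first 4 digits are (1, 5, 2, 2).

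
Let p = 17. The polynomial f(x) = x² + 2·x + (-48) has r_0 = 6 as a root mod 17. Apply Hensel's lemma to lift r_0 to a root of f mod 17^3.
r_2 = 6 (mod 4913)

Hensel: r_{i+1} = r_i − f(r_i)·(f′(r_i))^{-1} mod 17^{i+2}, f′(x) = 2x + 2. Iterate:
  r_0 = 6 (mod 17)
  r_1 = 6 (mod 289)
  r_2 = 6 (mod 4913)
Final: r = 6 satisfies f(r) ≡ 0 mod 17^3.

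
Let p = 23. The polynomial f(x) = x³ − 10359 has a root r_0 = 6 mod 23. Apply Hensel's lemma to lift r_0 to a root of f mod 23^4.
r_3 = 190584 (mod 279841)

Hensel: r_{i+1} = r_i − f(r_i)/f′(r_i) mod 23^{i+2}, where f′(x) = 3x². Iterate:
  r_0 = 6 (mod 23)
  r_1 = 144 (mod 529)
  r_2 = 8079 (mod 12167)
  r_3 = 190584 (mod 279841)
Final: r = 190584 with f(r) ≡ 0 mod 23^4.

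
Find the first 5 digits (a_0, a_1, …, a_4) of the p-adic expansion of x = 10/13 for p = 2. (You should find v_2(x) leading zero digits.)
(a_0, …, a_4) = (0, 1, 0, 0, 1)

v_2(10/13) = 1, so a_0 = ... = a_0 = 0. Factor out: x = 2^1 · u with u = 5/13 a unit in ℤ_2. Expand u iteratively via a_{v+i} = u_i mod 2, u_{i+1} = (u_i − a_{v+i})/2:
  u_0 = 5/13;  a_1 = 1;  u_1 = (u_0 − 1)/2 = -4/13
  u_1 = -4/13;  a_2 = 0;  u_2 = (u_1 − 0)/2 = -2/13
  u_2 = -2/13;  a_3 = 0;  u_3 = (u_2 − 0)/2 = -1/13
  u_3 = -1/13;  a_4 = 1;  u_4 = (u_3 − 1)/2 = -7/13
Digits: (0, 1, 0, 0, 1).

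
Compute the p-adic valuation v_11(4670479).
v_11(4670479) = 5

v_11(n) is the largest exponent k such that 11^k divides n. Factor out: 4670479 = 11^5 · 29. (Sign doesn't affect v_p.) So v_11(4670479) = 5.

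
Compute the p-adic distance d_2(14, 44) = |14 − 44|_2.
d_2(14, 44) = 1/2

Step 1 — x − y = 14 − 44 = -30. Step 2 — v_2(-30) = 1 (factor: -30 = −(2^1 · 15); the sign does not affect v_p). Step 3 — |x − y|_2 = 2^{-1} = 1/2.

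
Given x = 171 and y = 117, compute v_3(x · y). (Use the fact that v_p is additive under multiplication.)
v_3(20007) = 4

v_p(x) = 2 (factor: 171 = 3^2 · 19); v_p(y) = 2 (factor: 117 = 3^2 · 13). Additivity: v_p(xy) = v_p(x) + v_p(y) = 2 + 2 = 4. (Direct check: xy = 20007 = 3^4 · (247).)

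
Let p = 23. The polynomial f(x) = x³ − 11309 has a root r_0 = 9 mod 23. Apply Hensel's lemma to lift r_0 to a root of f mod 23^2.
r_1 = 9 (mod 529)

Hensel: r_{i+1} = r_i − f(r_i)/f′(r_i) mod 23^{i+2}, where f′(x) = 3x². Iterate:
  r_0 = 9 (mod 23)
  r_1 = 9 (mod 529)
Final: r = 9 with f(r) ≡ 0 mod 23^2.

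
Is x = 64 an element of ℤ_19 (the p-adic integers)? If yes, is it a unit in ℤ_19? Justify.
x ∈ ℤ_19^× (unit); v_19(x) = 0

ℤ_19 = {x ∈ ℚ_19 : v_19(x) ≥ 0} and ℤ_19^× = {x ∈ ℤ_19 : v_19(x) = 0}. Here v_19(64) = v_19(num) − v_19(den) = 0; compare against these criteria.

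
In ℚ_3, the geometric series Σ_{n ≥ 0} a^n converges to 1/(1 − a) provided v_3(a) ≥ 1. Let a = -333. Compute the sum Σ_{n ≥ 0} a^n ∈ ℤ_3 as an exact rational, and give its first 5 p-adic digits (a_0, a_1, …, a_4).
Σ a^n = 1/(1 − a) = 1/334;  first 5 digits = (1, 0, 2, 2, 2)

v_3(a) = 2 ≥ 1, so the series converges in ℤ_3 to 1/(1 − a) = 1/(1 − (-333)) = 1/334. Expand this rational in ℤ_3: compute digits iteratively via d_i = x_i mod 3, x_{i+1} = (x_i − d_i)/3. The first 5 digits are (1, 0, 2, 2, 2).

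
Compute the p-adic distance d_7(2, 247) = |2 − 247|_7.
d_7(2, 247) = 1/49

Step 1 — x − y = 2 − 247 = -245. Step 2 — v_7(-245) = 2 (factor: -245 = −(7^2 · 5); the sign does not affect v_p). Step 3 — |x − y|_7 = 7^{-2} = 1/49.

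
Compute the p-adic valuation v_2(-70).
v_2(-70) = 1

v_2(n) is the largest exponent k such that 2^k divides n. Factor out: -70 = -2^1 · 35. (Sign doesn't affect v_p.) So v_2(-70) = 1.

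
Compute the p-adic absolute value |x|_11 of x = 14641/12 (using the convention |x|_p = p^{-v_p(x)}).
|14641/12|_11 = 1/14641

Step 1 — compute v_11(x) by factoring powers of 11 out of the numerator and denominator: v_11(14641/12) = 4. Step 2 — apply |x|_p = p^{-v_p(x)} = 11^{-4} = 1/14641.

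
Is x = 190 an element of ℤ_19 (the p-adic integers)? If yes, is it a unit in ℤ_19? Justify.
x ∈ ℤ_19 but not a unit; v_19(x) = 1 > 0

ℤ_19 = {x ∈ ℚ_19 : v_19(x) ≥ 0} and ℤ_19^× = {x ∈ ℤ_19 : v_19(x) = 0}. Here v_19(190) = v_19(num) − v_19(den) = 1; compare against these criteria.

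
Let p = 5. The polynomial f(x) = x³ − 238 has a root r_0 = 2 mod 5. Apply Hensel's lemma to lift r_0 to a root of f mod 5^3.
r_2 = 117 (mod 125)

Hensel: r_{i+1} = r_i − f(r_i)/f′(r_i) mod 5^{i+2}, where f′(x) = 3x². Iterate:
  r_0 = 2 (mod 5)
  r_1 = 17 (mod 25)
  r_2 = 117 (mod 125)
Final: r = 117 with f(r) ≡ 0 mod 5^3.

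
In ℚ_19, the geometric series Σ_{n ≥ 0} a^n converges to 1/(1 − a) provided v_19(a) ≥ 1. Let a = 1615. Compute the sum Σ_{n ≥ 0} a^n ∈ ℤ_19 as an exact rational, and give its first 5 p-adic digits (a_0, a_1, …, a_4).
Σ a^n = 1/(1 − a) = -1/1614;  first 5 digits = (1, 9, 9, 7, 10)

v_19(a) = 1 ≥ 1, so the series converges in ℤ_19 to 1/(1 − a) = 1/(1 − 1615) = -1/1614. Expand this rational in ℤ_19: compute digits iteratively via d_i = x_i mod 19, x_{i+1} = (x_i − d_i)/19. The first 5 digits are (1, 9, 9, 7, 10).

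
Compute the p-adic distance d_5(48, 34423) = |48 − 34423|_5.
d_5(48, 34423) = 1/3125

Step 1 — x − y = 48 − 34423 = -34375. Step 2 — v_5(-34375) = 5 (factor: -34375 = −(5^5 · 11); the sign does not affect v_p). Step 3 — |x − y|_5 = 5^{-5} = 1/3125.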